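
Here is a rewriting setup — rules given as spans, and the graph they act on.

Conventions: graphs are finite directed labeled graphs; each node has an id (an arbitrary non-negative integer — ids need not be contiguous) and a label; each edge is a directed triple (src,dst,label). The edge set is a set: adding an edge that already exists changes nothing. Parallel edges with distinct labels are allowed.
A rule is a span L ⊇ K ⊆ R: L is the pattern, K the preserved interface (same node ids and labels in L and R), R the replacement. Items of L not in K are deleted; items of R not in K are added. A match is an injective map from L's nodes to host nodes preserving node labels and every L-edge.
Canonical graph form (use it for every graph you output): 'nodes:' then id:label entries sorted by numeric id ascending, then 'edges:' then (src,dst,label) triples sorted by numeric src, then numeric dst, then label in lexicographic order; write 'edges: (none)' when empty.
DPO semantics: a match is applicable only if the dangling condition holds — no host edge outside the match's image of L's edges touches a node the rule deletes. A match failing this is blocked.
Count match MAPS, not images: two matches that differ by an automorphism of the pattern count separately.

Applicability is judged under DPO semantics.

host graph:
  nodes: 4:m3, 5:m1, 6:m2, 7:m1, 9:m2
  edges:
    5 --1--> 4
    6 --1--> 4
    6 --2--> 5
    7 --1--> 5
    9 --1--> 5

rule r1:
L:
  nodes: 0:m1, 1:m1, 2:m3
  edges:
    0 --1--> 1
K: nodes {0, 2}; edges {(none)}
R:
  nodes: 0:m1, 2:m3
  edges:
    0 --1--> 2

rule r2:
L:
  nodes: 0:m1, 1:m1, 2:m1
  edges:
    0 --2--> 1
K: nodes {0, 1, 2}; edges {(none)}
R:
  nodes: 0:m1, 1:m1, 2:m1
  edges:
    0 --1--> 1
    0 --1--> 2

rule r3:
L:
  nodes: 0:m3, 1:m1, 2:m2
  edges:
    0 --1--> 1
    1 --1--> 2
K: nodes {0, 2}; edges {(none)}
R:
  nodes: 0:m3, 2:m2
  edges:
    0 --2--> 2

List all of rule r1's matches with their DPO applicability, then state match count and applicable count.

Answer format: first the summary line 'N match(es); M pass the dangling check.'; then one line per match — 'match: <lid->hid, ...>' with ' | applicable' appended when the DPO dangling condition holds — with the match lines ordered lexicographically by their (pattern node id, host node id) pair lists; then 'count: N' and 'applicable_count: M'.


1 match(es); 0 pass the dangling check.
match: 0->7, 1->5, 2->4
count: 1
applicable_count: 0


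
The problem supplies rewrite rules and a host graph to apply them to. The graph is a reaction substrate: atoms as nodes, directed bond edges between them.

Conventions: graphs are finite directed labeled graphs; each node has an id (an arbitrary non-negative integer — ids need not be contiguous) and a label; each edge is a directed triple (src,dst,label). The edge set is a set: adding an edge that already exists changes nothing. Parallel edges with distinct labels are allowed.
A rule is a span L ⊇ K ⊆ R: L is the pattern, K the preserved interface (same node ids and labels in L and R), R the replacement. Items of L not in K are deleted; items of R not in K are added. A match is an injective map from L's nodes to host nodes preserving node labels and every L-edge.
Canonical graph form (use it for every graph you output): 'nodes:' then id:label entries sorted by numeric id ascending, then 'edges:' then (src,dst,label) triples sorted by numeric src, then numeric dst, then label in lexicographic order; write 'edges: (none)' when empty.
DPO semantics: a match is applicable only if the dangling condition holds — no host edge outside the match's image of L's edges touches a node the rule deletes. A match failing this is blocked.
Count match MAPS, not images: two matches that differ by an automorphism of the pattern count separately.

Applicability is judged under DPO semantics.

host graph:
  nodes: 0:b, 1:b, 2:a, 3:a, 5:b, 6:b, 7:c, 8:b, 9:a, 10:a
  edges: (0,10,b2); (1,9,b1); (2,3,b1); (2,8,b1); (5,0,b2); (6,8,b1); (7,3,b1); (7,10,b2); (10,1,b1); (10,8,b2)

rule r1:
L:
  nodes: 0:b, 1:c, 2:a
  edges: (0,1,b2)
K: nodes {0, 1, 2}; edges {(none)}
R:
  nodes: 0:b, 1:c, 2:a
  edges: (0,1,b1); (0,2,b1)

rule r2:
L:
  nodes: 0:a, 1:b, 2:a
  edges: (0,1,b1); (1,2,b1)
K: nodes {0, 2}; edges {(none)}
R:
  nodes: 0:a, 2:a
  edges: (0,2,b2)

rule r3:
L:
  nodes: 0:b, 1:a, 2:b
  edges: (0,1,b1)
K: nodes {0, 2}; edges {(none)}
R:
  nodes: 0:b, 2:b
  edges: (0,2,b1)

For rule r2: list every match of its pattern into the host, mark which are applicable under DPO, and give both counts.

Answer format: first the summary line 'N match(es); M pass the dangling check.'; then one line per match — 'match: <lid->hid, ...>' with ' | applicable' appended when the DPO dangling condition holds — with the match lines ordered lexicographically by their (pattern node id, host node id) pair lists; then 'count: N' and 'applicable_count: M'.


1 match(es); 1 pass the dangling check.
match: 0->10, 1->1, 2->9 | applicable
count: 1
applicable_count: 1


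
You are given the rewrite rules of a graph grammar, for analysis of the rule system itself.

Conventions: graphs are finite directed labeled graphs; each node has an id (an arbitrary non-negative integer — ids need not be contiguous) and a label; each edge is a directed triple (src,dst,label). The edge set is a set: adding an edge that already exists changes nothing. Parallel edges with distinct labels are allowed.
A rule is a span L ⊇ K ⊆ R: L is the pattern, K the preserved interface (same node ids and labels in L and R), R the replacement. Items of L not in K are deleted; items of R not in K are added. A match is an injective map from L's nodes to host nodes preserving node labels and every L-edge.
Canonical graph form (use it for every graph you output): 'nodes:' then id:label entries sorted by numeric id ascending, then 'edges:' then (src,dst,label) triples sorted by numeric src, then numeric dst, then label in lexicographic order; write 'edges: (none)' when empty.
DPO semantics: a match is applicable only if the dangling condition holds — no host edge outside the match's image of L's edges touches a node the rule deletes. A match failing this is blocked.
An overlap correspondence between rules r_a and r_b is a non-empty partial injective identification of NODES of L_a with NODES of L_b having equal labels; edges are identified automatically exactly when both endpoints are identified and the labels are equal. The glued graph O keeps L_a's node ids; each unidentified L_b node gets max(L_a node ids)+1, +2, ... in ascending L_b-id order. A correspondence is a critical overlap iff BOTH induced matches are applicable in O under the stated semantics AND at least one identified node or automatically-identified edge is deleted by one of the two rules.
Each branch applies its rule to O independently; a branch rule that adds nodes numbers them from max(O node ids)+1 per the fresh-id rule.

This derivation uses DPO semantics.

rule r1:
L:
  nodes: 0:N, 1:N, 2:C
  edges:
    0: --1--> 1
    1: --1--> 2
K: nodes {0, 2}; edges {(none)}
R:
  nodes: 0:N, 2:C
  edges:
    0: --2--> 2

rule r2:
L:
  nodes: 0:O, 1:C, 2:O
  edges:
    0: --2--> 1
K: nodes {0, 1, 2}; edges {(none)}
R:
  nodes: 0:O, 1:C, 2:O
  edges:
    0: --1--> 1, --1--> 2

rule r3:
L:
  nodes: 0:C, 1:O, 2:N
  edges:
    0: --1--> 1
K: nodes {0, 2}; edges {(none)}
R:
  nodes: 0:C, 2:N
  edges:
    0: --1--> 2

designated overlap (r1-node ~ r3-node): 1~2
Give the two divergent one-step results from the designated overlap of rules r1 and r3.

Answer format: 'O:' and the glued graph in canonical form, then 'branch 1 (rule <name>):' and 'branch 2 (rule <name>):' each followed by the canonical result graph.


O:
nodes: 0:N, 1:N, 2:C, 3:C, 4:O
edges: (0,1,1); (1,2,1); (3,4,1)
branch 1 (rule r1):
nodes: 0:N, 2:C, 3:C, 4:O
edges: (0,2,2); (3,4,1)
branch 2 (rule r3):
nodes: 0:N, 1:N, 2:C, 3:C
edges: (0,1,1); (1,2,1); (3,1,1)


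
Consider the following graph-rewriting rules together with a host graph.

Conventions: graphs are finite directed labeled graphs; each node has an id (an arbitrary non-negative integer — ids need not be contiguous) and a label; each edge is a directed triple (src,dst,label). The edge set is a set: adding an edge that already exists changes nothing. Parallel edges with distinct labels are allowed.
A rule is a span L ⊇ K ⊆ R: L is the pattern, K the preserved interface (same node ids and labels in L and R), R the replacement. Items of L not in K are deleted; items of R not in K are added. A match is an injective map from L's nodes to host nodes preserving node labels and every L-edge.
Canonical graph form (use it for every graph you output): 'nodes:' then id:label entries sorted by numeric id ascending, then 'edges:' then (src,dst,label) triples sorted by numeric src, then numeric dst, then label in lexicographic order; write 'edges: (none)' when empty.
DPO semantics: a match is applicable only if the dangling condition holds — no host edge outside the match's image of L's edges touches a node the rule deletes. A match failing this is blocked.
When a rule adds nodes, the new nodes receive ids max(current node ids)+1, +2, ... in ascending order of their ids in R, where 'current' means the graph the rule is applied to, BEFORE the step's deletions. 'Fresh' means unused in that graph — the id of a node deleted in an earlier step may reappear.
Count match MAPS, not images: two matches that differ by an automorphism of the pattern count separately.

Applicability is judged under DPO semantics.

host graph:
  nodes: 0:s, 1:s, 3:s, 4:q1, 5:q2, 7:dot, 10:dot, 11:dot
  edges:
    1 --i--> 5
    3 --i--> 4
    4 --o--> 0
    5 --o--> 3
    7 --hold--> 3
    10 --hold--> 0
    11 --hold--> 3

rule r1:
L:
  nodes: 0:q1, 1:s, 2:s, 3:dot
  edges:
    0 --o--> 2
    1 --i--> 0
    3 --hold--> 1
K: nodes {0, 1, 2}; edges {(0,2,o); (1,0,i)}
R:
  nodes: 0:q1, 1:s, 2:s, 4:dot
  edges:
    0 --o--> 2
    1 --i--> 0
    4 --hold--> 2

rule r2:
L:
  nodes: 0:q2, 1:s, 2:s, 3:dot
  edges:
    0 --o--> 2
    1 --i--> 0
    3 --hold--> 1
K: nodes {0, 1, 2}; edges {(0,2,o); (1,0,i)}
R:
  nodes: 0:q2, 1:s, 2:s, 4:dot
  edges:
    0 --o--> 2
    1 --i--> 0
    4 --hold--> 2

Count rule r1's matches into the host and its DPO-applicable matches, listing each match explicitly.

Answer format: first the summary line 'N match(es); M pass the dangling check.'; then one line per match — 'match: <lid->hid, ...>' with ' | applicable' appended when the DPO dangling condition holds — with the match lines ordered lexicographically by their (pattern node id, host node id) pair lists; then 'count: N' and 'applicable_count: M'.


2 match(es); 2 pass the dangling check.
match: 0->4, 1->3, 2->0, 3->7 | applicable
match: 0->4, 1->3, 2->0, 3->11 | applicable
count: 2
applicable_count: 2


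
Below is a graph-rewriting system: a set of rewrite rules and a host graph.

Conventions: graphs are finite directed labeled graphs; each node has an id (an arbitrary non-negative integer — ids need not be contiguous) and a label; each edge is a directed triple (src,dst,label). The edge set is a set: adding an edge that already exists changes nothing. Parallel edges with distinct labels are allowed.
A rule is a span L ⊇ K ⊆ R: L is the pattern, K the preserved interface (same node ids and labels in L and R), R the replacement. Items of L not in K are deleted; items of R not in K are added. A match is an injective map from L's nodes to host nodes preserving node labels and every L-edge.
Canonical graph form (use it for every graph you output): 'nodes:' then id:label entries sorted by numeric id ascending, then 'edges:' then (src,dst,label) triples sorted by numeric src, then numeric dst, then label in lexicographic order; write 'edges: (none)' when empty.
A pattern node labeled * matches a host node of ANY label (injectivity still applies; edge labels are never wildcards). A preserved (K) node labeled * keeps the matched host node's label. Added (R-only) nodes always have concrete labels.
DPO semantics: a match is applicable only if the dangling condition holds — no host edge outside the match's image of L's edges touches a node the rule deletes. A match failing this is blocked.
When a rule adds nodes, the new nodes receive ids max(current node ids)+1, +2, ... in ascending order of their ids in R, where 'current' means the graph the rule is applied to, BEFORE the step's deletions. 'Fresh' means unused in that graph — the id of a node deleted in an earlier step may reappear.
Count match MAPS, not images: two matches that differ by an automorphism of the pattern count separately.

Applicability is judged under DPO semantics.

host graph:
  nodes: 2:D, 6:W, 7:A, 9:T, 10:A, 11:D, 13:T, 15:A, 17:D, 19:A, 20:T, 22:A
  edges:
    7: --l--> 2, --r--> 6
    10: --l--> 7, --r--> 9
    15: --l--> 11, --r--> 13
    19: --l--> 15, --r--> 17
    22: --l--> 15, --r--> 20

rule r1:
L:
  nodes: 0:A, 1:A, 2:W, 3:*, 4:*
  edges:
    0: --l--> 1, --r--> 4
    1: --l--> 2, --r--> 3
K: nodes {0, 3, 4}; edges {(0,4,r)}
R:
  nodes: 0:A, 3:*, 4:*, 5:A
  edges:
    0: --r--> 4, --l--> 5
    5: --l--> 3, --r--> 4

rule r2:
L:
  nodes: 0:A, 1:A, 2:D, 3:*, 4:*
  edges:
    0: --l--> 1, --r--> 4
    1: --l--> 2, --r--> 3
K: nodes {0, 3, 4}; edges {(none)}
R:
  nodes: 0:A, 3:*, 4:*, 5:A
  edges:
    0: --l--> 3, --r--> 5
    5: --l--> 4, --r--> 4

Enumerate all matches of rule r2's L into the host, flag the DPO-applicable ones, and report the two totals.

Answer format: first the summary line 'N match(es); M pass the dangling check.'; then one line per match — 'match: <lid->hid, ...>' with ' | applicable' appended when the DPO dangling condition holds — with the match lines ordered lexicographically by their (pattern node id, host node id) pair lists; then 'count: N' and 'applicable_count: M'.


3 match(es); 1 pass the dangling check.
match: 0->10, 1->7, 2->2, 3->6, 4->9 | applicable
match: 0->19, 1->15, 2->11, 3->13, 4->17
match: 0->22, 1->15, 2->11, 3->13, 4->20
count: 3
applicable_count: 1


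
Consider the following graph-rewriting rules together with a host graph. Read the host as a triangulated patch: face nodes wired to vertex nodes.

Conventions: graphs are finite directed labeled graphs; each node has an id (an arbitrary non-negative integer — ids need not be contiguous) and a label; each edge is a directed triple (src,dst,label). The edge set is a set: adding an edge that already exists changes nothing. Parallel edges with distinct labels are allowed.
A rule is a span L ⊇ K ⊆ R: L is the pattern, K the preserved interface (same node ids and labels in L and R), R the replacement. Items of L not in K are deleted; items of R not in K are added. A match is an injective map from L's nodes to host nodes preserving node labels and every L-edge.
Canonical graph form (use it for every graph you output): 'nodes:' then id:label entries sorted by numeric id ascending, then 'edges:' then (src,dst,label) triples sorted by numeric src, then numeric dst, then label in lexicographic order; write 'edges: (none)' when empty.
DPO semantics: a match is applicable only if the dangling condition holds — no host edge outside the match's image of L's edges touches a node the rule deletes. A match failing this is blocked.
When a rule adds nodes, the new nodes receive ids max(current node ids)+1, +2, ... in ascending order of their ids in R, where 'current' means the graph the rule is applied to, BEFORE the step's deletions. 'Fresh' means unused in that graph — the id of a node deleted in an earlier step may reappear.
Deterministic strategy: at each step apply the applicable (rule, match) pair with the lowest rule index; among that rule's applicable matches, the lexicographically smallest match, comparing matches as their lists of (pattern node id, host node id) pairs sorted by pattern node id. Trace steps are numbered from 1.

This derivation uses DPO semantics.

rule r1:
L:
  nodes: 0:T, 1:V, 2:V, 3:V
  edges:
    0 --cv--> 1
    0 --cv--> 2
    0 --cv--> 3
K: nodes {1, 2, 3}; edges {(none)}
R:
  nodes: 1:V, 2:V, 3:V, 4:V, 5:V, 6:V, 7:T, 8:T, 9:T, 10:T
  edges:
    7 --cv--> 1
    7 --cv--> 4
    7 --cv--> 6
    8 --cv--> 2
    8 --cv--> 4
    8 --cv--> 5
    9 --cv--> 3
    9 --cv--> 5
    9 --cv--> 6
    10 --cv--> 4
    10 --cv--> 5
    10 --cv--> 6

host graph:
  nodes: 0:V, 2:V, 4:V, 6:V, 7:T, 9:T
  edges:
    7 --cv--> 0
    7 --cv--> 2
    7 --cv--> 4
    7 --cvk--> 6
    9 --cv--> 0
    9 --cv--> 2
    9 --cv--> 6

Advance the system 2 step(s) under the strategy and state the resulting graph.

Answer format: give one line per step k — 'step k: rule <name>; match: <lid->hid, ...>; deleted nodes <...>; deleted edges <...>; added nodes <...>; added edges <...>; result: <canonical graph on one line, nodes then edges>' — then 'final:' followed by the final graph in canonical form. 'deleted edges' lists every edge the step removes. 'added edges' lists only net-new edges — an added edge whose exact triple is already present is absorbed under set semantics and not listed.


step 1: rule r1; match: 0->9, 1->0, 2->2, 3->6; deleted nodes 9; deleted edges (9,0,cv); (9,2,cv); (9,6,cv); added nodes 10, 11, 12, 13, 14, 15, 16; added edges (13,0,cv); (13,10,cv); (13,12,cv); (14,2,cv); (14,10,cv); (14,11,cv); (15,6,cv); (15,11,cv); (15,12,cv); (16,10,cv); (16,11,cv); (16,12,cv); result: nodes: 0:V, 2:V, 4:V, 6:V, 7:T, 10:V, 11:V, 12:V, 13:T, 14:T, 15:T, 16:T edges: (7,0,cv); (7,2,cv); (7,4,cv); (7,6,cvk); (13,0,cv); (13,10,cv); (13,12,cv); (14,2,cv); (14,10,cv); (14,11,cv); (15,6,cv); (15,11,cv); (15,12,cv); (16,10,cv); (16,11,cv); (16,12,cv)
step 2: rule r1; match: 0->13, 1->0, 2->10, 3->12; deleted nodes 13; deleted edges (13,0,cv); (13,10,cv); (13,12,cv); added nodes 17, 18, 19, 20, 21, 22, 23; added edges (20,0,cv); (20,17,cv); (20,19,cv); (21,10,cv); (21,17,cv); (21,18,cv); (22,12,cv); (22,18,cv); (22,19,cv); (23,17,cv); (23,18,cv); (23,19,cv); result: nodes: 0:V, 2:V, 4:V, 6:V, 7:T, 10:V, 11:V, 12:V, 14:T, 15:T, 16:T, 17:V, 18:V, 19:V, 20:T, 21:T, 22:T, 23:T edges: (7,0,cv); (7,2,cv); (7,4,cv); (7,6,cvk); (14,2,cv); (14,10,cv); (14,11,cv); (15,6,cv); (15,11,cv); (15,12,cv); (16,10,cv); (16,11,cv); (16,12,cv); (20,0,cv); (20,17,cv); (20,19,cv); (21,10,cv); (21,17,cv); (21,18,cv); (22,12,cv); (22,18,cv); (22,19,cv); (23,17,cv); (23,18,cv); (23,19,cv)
final:
nodes: 0:V, 2:V, 4:V, 6:V, 7:T, 10:V, 11:V, 12:V, 14:T, 15:T, 16:T, 17:V, 18:V, 19:V, 20:T, 21:T, 22:T, 23:T
edges: (7,0,cv); (7,2,cv); (7,4,cv); (7,6,cvk); (14,2,cv); (14,10,cv); (14,11,cv); (15,6,cv); (15,11,cv); (15,12,cv); (16,10,cv); (16,11,cv); (16,12,cv); (20,0,cv); (20,17,cv); (20,19,cv); (21,10,cv); (21,17,cv); (21,18,cv); (22,12,cv); (22,18,cv); (22,19,cv); (23,17,cv); (23,18,cv); (23,19,cv)


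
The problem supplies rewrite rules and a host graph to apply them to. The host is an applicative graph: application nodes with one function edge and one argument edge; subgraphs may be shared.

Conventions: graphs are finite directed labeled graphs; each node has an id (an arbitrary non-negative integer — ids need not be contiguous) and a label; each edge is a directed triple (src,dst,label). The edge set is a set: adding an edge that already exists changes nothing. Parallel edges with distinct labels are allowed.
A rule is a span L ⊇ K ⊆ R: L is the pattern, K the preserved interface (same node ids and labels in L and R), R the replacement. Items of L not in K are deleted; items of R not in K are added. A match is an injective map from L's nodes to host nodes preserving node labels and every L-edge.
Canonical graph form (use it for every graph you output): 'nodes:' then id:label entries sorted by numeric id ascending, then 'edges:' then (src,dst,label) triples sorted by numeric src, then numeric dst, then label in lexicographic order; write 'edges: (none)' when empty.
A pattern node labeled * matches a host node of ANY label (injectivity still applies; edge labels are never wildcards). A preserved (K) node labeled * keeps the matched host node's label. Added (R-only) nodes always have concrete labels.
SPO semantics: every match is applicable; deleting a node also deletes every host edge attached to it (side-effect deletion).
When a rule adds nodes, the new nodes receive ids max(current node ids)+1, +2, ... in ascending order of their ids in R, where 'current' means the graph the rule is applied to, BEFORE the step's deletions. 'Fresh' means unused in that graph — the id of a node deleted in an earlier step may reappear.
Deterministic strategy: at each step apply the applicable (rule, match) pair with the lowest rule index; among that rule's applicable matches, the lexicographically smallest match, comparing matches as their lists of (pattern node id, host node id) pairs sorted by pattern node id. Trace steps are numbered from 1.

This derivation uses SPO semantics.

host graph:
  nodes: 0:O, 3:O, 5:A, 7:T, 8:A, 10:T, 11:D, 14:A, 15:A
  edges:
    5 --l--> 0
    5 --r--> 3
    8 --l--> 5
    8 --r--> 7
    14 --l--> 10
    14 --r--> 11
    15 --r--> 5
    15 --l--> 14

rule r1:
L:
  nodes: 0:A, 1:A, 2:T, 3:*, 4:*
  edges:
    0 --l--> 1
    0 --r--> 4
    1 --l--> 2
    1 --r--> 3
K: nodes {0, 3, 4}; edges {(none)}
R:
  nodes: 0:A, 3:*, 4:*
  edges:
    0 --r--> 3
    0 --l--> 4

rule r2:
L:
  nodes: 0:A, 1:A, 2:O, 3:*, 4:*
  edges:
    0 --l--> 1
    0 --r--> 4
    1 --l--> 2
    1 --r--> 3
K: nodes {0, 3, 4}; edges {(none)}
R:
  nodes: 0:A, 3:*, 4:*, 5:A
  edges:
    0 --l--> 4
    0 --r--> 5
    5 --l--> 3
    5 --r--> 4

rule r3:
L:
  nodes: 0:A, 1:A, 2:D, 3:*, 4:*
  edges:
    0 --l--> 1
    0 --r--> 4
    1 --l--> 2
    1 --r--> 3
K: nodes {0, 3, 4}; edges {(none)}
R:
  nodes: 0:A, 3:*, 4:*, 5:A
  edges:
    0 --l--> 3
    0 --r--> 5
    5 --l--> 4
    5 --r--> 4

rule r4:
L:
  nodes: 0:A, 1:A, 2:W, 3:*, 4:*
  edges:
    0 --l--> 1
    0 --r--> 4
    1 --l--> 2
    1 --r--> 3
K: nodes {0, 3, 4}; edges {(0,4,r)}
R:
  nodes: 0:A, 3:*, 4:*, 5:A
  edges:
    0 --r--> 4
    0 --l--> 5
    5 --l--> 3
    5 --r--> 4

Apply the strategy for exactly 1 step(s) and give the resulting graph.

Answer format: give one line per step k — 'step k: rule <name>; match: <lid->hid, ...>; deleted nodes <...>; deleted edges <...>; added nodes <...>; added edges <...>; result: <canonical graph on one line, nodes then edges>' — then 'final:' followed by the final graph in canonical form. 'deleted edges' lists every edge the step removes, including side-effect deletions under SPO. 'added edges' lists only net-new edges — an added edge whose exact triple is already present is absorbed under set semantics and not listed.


step 1: rule r1; match: 0->15, 1->14, 2->10, 3->11, 4->5; deleted nodes 10, 14; deleted edges (14,10,l); (14,11,r); (15,5,r); (15,14,l); added nodes (none); added edges (15,5,l); (15,11,r); result: nodes: 0:O, 3:O, 5:A, 7:T, 8:A, 11:D, 15:A edges: (5,0,l); (5,3,r); (8,5,l); (8,7,r); (15,5,l); (15,11,r)
final:
nodes: 0:O, 3:O, 5:A, 7:T, 8:A, 11:D, 15:A
edges: (5,0,l); (5,3,r); (8,5,l); (8,7,r); (15,5,l); (15,11,r)


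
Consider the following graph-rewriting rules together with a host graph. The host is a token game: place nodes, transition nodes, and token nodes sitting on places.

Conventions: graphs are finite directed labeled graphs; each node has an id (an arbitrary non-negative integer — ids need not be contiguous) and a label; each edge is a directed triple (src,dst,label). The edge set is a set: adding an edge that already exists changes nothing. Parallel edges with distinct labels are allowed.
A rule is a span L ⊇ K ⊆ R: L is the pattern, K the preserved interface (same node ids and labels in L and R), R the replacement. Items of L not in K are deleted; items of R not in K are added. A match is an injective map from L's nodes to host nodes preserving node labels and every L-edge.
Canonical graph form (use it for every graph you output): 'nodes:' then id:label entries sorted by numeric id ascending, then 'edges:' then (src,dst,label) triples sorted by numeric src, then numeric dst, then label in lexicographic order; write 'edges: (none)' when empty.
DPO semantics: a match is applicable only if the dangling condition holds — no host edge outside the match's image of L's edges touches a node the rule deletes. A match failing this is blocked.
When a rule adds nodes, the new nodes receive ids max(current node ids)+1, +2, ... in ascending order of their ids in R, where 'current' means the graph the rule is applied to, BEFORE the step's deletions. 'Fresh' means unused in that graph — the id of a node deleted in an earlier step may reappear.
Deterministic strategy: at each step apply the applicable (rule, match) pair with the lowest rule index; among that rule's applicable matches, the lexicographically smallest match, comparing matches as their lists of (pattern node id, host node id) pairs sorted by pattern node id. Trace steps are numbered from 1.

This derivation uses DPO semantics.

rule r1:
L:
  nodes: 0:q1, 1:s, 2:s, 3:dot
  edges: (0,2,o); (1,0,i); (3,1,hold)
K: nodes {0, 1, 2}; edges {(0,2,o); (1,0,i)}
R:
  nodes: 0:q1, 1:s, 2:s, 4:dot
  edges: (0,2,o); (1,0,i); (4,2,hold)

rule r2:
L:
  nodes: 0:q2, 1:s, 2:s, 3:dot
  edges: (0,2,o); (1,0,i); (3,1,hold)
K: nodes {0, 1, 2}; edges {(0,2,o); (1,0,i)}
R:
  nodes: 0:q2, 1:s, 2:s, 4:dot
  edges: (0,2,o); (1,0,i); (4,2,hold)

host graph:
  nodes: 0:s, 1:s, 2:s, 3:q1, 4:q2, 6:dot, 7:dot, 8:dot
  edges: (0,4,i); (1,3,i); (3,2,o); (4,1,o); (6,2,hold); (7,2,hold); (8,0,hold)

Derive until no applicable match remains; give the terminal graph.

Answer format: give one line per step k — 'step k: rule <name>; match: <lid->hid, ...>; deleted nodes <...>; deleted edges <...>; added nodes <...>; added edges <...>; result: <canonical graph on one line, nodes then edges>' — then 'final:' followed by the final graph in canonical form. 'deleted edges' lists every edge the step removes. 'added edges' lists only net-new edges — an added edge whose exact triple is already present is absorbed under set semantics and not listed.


step 1: rule r2; match: 0->4, 1->0, 2->1, 3->8; deleted nodes 8; deleted edges (8,0,hold); added nodes 9; added edges (9,1,hold); result: nodes: 0:s, 1:s, 2:s, 3:q1, 4:q2, 6:dot, 7:dot, 9:dot edges: (0,4,i); (1,3,i); (3,2,o); (4,1,o); (6,2,hold); (7,2,hold); (9,1,hold)
step 2: rule r1; match: 0->3, 1->1, 2->2, 3->9; deleted nodes 9; deleted edges (9,1,hold); added nodes 10; added edges (10,2,hold); result: nodes: 0:s, 1:s, 2:s, 3:q1, 4:q2, 6:dot, 7:dot, 10:dot edges: (0,4,i); (1,3,i); (3,2,o); (4,1,o); (6,2,hold); (7,2,hold); (10,2,hold)
final:
nodes: 0:s, 1:s, 2:s, 3:q1, 4:q2, 6:dot, 7:dot, 10:dot
edges: (0,4,i); (1,3,i); (3,2,o); (4,1,o); (6,2,hold); (7,2,hold); (10,2,hold)


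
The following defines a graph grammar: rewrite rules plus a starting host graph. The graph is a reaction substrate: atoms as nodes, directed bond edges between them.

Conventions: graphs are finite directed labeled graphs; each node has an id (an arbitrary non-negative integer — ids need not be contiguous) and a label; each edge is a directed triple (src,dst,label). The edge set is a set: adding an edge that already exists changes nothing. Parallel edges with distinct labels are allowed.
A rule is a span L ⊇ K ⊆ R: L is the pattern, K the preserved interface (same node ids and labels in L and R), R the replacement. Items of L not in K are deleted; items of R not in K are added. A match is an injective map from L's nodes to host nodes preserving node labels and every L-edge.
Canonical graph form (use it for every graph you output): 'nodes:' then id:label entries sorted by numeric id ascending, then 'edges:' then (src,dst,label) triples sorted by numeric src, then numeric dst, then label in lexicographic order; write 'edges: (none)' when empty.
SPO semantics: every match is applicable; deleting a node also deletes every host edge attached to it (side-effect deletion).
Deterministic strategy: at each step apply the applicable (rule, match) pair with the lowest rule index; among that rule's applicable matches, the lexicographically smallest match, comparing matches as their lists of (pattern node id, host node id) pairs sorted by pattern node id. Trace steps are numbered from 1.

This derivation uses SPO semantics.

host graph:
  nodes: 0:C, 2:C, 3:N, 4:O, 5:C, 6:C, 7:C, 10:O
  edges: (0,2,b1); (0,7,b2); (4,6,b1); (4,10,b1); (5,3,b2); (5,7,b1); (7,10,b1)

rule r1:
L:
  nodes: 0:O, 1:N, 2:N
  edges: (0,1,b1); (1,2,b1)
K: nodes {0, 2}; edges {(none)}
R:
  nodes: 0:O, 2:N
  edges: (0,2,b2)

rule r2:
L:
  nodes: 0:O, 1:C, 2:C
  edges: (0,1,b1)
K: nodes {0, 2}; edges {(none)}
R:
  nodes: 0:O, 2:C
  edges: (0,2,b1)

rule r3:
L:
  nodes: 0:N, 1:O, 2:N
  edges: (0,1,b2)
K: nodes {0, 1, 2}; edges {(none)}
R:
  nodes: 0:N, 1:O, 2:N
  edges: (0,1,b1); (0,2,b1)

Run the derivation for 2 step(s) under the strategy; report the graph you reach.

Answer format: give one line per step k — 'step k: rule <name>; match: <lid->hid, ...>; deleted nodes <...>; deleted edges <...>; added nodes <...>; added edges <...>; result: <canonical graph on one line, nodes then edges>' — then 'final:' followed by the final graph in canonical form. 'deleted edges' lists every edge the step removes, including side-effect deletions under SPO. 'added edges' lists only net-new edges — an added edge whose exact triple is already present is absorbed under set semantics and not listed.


step 1: rule r2; match: 0->4, 1->6, 2->0; deleted nodes 6; deleted edges (4,6,b1); added nodes (none); added edges (4,0,b1); result: nodes: 0:C, 2:C, 3:N, 4:O, 5:C, 7:C, 10:O edges: (0,2,b1); (0,7,b2); (4,0,b1); (4,10,b1); (5,3,b2); (5,7,b1); (7,10,b1)
step 2: rule r2; match: 0->4, 1->0, 2->2; deleted nodes 0; deleted edges (0,2,b1); (0,7,b2); (4,0,b1); added nodes (none); added edges (4,2,b1); result: nodes: 2:C, 3:N, 4:O, 5:C, 7:C, 10:O edges: (4,2,b1); (4,10,b1); (5,3,b2); (5,7,b1); (7,10,b1)
final:
nodes: 2:C, 3:N, 4:O, 5:C, 7:C, 10:O
edges: (4,2,b1); (4,10,b1); (5,3,b2); (5,7,b1); (7,10,b1)


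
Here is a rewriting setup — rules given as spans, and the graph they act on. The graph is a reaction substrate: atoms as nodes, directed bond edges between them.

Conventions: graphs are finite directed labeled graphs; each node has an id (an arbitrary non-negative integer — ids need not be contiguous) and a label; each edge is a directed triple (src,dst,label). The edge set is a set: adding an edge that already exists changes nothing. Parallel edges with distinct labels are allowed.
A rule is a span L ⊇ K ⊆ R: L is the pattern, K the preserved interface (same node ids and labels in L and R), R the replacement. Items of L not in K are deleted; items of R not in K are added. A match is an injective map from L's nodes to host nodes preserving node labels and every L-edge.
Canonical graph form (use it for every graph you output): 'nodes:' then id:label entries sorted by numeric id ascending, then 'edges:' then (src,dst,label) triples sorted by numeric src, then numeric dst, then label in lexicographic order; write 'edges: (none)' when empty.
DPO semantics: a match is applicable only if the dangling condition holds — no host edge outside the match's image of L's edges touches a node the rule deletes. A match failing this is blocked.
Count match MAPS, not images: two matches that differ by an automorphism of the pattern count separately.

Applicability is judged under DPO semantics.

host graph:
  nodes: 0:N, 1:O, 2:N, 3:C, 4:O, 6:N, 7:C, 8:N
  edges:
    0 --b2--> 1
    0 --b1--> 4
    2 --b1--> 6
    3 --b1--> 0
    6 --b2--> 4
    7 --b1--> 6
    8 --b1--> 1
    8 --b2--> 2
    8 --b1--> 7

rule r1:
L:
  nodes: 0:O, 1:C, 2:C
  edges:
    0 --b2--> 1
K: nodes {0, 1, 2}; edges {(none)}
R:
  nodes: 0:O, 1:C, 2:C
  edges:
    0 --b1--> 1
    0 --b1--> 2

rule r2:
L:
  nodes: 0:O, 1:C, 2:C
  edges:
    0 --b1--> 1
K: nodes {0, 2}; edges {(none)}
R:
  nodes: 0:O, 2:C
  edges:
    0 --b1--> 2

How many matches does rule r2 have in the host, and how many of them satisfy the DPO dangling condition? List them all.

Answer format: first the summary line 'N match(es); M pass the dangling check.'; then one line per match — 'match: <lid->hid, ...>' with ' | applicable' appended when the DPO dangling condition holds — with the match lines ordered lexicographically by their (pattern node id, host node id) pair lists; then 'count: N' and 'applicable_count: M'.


0 match(es); 0 pass the dangling check.
count: 0
applicable_count: 0


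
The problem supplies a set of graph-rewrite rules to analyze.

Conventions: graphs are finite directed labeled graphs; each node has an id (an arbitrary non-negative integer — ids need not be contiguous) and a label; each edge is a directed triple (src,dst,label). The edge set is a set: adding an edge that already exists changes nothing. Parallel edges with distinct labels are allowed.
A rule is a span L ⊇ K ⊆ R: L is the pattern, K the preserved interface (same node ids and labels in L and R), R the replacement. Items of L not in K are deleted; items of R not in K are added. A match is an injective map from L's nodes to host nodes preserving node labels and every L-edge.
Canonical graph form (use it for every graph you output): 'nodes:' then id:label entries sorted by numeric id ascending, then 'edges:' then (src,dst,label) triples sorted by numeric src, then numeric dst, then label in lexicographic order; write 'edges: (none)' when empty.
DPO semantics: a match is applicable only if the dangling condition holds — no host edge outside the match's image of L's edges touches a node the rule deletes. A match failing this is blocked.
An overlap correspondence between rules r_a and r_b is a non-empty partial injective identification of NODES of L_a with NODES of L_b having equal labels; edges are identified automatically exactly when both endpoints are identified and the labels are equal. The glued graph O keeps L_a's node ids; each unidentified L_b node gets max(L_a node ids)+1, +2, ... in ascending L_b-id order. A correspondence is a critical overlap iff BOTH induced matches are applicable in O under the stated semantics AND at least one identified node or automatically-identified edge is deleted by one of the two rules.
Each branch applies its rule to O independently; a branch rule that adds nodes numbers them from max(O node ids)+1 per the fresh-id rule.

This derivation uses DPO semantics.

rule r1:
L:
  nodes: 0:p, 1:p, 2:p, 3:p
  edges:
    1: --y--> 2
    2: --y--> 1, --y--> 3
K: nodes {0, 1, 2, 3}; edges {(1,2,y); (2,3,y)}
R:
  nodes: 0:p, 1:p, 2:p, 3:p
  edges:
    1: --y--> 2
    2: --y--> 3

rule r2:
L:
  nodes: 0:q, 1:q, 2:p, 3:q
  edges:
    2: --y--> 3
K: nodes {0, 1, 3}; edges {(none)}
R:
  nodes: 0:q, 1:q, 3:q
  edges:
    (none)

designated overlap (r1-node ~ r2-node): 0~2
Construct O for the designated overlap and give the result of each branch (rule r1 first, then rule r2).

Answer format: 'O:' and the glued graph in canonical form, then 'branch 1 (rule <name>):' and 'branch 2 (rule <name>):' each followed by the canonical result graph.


O:
nodes: 0:p, 1:p, 2:p, 3:p, 4:q, 5:q, 6:q
edges: (0,6,y); (1,2,y); (2,1,y); (2,3,y)
branch 1 (rule r1):
nodes: 0:p, 1:p, 2:p, 3:p, 4:q, 5:q, 6:q
edges: (0,6,y); (1,2,y); (2,3,y)
branch 2 (rule r2):
nodes: 1:p, 2:p, 3:p, 4:q, 5:q, 6:q
edges: (1,2,y); (2,1,y); (2,3,y)


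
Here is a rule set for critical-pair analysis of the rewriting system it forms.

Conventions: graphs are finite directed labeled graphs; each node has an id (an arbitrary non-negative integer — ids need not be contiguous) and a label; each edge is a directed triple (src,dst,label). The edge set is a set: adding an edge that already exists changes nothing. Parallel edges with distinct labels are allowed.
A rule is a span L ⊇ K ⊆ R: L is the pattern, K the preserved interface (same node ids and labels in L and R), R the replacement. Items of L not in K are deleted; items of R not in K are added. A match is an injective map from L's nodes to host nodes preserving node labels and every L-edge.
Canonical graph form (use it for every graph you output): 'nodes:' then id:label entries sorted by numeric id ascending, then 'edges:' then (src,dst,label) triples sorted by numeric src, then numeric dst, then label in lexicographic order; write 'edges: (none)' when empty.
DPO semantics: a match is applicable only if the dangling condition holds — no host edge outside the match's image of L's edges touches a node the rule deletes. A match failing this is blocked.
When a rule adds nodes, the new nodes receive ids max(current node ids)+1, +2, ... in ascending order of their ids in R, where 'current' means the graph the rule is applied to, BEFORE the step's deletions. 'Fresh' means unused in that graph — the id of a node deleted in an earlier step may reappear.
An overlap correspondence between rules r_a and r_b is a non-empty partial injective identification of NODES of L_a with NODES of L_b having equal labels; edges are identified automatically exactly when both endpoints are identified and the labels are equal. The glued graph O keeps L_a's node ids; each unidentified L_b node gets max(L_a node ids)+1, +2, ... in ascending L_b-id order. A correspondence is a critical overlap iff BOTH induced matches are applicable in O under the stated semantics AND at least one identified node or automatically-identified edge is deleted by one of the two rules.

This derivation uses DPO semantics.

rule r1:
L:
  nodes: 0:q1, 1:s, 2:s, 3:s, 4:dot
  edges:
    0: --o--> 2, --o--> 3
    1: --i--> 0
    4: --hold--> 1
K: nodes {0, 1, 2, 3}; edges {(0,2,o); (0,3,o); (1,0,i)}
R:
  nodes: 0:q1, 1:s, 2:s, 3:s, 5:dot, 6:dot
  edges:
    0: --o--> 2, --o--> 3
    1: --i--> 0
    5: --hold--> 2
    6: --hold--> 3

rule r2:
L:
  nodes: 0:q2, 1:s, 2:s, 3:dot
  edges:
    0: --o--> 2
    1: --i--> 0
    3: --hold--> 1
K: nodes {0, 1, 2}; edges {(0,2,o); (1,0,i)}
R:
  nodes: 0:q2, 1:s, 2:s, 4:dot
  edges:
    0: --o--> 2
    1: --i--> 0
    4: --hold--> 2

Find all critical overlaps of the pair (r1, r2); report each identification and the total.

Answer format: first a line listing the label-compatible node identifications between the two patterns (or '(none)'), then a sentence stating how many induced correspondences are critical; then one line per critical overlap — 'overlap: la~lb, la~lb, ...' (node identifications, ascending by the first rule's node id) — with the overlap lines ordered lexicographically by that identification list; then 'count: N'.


label-compatible node identifications between L(r1) and L(r2): 1~1, 1~2, 2~1, 2~2, 3~1, 3~2, 4~3
3 of the induced correspondences are critical overlaps of r1 and r2.
overlap: 1~1, 2~2, 4~3
overlap: 1~1, 3~2, 4~3
overlap: 1~1, 4~3
count: 3


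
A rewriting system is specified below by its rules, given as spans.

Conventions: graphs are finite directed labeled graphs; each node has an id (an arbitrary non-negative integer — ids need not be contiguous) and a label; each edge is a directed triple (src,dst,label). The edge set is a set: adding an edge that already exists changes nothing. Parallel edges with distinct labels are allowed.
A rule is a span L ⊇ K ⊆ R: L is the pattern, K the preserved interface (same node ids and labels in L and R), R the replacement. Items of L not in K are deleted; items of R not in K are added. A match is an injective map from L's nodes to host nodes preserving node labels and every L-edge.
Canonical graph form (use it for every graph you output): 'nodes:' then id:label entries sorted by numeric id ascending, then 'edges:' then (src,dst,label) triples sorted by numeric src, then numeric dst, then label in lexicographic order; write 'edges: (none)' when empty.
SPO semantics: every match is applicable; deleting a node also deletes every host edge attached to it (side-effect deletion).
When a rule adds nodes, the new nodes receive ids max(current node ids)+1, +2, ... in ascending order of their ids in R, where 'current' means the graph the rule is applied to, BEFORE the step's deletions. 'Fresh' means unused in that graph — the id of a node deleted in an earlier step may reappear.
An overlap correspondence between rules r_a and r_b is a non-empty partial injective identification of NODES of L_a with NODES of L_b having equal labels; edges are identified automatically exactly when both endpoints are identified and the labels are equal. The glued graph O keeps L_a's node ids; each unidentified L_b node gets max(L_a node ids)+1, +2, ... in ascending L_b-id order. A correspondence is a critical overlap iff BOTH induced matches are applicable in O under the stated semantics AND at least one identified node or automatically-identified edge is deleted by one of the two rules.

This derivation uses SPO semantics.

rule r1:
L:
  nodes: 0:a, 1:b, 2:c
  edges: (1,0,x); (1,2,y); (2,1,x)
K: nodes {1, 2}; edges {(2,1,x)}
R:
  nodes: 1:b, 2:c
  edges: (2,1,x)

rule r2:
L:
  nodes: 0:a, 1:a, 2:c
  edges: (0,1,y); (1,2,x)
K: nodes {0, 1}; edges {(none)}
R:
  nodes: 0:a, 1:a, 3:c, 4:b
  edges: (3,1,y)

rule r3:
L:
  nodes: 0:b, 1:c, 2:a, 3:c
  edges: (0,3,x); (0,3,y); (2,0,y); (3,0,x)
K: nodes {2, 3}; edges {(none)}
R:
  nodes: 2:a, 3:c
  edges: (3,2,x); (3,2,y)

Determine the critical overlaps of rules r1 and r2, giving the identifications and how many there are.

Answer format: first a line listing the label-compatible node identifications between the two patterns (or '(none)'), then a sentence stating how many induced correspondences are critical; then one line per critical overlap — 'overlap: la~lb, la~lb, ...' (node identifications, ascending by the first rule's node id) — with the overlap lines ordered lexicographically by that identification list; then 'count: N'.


label-compatible node identifications between L(r1) and L(r2): 0~0, 0~1, 2~2
5 of the induced correspondences are critical overlaps of r1 and r2.
overlap: 0~0
overlap: 0~0, 2~2
overlap: 0~1
overlap: 0~1, 2~2
overlap: 2~2
count: 5
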